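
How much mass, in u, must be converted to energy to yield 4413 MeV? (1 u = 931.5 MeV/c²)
m = E/c² = 4.738 u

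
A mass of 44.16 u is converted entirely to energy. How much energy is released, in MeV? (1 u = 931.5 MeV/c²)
E = mc² = 41140 MeV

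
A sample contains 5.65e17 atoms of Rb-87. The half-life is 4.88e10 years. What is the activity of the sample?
A = λN = 8.025e6 decays/year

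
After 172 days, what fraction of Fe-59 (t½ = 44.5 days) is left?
N/N₀ = (1/2)^(t/t½) = 0.06862 = 6.86%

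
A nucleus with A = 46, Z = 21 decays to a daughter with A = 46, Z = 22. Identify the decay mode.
ΔA = 0, ΔZ = +1 ⇒ beta-minus decay (β⁻)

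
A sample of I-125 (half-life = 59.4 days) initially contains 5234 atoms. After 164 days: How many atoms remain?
N = N₀(1/2)^(t/t½) = 772.2 atoms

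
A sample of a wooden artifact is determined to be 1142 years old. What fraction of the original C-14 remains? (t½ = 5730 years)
N/N₀ = (1/2)^(t/t½) = 0.871 = 87.1%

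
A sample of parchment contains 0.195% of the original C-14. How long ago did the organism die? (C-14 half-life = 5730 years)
Age = t½ × log₂(1/ratio) = 51580 years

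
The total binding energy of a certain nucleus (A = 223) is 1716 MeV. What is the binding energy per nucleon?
B.E./A = 1716/223 = 7.695 MeV/nucleon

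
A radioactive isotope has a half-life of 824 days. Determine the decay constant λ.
λ = ln(2)/t½ = 8.412e-4 day⁻¹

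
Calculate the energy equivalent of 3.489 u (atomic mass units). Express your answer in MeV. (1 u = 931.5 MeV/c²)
E = mc² = 3250 MeV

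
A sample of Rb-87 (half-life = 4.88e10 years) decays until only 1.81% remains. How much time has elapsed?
t = t½ × log₂(N₀/N) = 2.824e11 years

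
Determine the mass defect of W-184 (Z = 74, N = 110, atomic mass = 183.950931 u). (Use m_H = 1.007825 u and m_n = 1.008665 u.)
Δm = Z·m_H + N·m_n − M = 1.581 u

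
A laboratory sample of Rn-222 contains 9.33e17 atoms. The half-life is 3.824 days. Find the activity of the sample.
A = λN = 1.691e17 decays/day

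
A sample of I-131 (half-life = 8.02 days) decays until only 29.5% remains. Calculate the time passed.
t = t½ × log₂(N₀/N) = 14.12 days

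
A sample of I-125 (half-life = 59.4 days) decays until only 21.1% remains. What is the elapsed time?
t = t½ × log₂(N₀/N) = 133.3 days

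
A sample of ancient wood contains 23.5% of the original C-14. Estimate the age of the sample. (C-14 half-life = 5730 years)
Age = t½ × log₂(1/ratio) = 11970 years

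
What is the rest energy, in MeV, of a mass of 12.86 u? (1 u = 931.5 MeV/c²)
E = mc² = 11980 MeV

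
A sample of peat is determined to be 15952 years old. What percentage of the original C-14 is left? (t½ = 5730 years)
N/N₀ = (1/2)^(t/t½) = 0.1452 = 14.5%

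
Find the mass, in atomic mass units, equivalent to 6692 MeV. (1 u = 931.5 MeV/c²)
m = E/c² = 7.184 u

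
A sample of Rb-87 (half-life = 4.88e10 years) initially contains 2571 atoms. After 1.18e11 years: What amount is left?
N = N₀(1/2)^(t/t½) = 481.1 atoms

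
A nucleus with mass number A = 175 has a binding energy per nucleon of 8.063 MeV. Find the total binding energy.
B.E. = 8.063 × 175 = 1411 MeV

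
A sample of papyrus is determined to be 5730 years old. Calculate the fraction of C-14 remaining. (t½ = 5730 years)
N/N₀ = (1/2)^(t/t½) = 0.5 = 50%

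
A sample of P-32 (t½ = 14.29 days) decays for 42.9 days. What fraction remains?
N/N₀ = (1/2)^(t/t½) = 0.1248 = 12.5%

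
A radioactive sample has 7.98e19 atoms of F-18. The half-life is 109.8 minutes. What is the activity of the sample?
A = λN = 5.038e17 decays/minute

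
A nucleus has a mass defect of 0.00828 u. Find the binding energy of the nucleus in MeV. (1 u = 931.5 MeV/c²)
B.E. = Δm × 931.5 = 7.713 MeV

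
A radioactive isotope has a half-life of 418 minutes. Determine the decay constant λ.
λ = ln(2)/t½ = 0.001658 minute⁻¹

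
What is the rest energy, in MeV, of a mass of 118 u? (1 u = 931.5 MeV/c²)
E = mc² = 1.099e5 MeV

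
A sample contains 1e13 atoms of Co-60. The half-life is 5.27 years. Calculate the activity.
A = λN = 1.315e12 decays/year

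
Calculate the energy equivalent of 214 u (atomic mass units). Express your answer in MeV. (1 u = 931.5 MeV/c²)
E = mc² = 1.993e5 MeV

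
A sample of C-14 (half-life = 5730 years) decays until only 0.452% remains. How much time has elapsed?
t = t½ × log₂(N₀/N) = 44630 years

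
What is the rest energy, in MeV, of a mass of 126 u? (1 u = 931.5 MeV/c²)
E = mc² = 1.174e5 MeV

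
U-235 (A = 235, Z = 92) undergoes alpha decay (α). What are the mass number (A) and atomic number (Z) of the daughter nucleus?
Daughter: A = 231, Z = 90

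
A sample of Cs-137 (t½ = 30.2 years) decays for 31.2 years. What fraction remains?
N/N₀ = (1/2)^(t/t½) = 0.4887 = 48.9%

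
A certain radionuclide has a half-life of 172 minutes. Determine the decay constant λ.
λ = ln(2)/t½ = 0.00403 minute⁻¹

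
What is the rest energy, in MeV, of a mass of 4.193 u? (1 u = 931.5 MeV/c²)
E = mc² = 3906 MeV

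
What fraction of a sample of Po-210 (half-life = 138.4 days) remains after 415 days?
N/N₀ = (1/2)^(t/t½) = 0.1251 = 12.5%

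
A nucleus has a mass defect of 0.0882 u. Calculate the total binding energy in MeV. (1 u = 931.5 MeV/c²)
B.E. = Δm × 931.5 = 82.16 MeV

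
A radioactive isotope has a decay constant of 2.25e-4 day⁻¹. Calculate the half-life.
t½ = ln(2)/λ = 3081 days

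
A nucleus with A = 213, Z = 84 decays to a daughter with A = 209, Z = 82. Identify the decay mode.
ΔA = -4, ΔZ = -2 ⇒ alpha decay (α)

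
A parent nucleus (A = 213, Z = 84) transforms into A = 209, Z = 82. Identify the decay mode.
ΔA = -4, ΔZ = -2 ⇒ alpha decay (α)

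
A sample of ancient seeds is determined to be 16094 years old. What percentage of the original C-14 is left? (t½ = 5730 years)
N/N₀ = (1/2)^(t/t½) = 0.1427 = 14.3%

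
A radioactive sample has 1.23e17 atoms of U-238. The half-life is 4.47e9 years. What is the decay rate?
A = λN = 1.907e7 decays/year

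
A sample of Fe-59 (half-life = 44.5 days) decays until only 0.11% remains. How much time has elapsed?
t = t½ × log₂(N₀/N) = 437.4 days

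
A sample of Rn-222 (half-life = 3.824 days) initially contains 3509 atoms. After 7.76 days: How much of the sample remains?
N = N₀(1/2)^(t/t½) = 859.6 atoms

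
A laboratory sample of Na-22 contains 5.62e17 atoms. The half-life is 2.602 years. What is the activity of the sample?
A = λN = 1.497e17 decays/year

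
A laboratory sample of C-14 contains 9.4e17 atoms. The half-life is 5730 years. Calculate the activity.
A = λN = 1.137e14 decays/year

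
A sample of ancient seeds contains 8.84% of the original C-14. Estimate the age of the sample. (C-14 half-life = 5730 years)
Age = t½ × log₂(1/ratio) = 20050 years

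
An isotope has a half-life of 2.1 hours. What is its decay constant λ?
λ = ln(2)/t½ = 0.3301 hour⁻¹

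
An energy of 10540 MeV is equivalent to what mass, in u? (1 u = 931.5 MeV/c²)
m = E/c² = 11.32 u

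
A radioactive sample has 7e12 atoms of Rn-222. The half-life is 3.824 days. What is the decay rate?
A = λN = 1.269e12 decays/day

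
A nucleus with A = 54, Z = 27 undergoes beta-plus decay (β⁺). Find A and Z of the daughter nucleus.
Daughter: A = 54, Z = 26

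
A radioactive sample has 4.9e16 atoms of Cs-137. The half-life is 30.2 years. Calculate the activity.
A = λN = 1.125e15 decays/year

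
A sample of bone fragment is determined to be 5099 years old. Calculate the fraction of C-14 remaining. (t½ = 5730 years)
N/N₀ = (1/2)^(t/t½) = 0.5397 = 54%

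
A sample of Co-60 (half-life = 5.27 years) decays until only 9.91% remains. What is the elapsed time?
t = t½ × log₂(N₀/N) = 17.58 years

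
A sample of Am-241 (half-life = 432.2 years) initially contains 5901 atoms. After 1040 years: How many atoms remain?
N = N₀(1/2)^(t/t½) = 1113 atoms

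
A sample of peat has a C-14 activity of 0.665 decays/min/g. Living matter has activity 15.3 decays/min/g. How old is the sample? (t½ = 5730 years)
Age = t½ × log₂(A₀/A) = 25920 years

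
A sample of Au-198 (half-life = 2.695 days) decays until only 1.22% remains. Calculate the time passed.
t = t½ × log₂(N₀/N) = 17.13 days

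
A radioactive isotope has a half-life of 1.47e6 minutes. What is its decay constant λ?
λ = ln(2)/t½ = 4.715e-7 minute⁻¹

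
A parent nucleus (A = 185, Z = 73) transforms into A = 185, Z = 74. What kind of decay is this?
ΔA = 0, ΔZ = +1 ⇒ beta-minus decay (β⁻)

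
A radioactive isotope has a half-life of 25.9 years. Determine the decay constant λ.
λ = ln(2)/t½ = 0.02676 year⁻¹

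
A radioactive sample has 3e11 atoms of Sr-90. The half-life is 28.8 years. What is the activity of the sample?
A = λN = 7.22e9 decays/year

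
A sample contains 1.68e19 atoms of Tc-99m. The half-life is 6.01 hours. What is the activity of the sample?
A = λN = 1.938e18 decays/hour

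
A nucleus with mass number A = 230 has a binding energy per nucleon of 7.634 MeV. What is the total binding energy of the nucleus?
B.E. = 7.634 × 230 = 1756 MeV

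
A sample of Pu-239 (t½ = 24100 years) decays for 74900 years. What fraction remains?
N/N₀ = (1/2)^(t/t½) = 0.116 = 11.6%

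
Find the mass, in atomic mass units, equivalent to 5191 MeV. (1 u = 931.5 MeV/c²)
m = E/c² = 5.573 u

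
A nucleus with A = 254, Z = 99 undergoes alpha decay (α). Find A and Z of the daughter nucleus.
Daughter: A = 250, Z = 97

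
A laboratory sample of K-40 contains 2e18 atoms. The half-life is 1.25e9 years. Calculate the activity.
A = λN = 1.109e9 decays/year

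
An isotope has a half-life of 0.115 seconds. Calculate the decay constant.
λ = ln(2)/t½ = 6.027 second⁻¹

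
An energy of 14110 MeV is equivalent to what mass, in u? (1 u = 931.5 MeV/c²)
m = E/c² = 15.15 u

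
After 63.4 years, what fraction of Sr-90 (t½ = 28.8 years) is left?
N/N₀ = (1/2)^(t/t½) = 0.2174 = 21.7%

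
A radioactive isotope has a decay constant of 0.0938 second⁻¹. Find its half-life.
t½ = ln(2)/λ = 7.39 seconds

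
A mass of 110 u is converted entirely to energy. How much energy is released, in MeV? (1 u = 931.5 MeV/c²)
E = mc² = 1.025e5 MeV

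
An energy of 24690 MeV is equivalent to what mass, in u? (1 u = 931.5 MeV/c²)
m = E/c² = 26.51 u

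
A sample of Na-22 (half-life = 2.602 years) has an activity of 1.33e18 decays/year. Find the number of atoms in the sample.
N = A/λ = 4.993e18 atoms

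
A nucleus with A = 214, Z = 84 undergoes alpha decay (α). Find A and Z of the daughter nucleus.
Daughter: A = 210, Z = 82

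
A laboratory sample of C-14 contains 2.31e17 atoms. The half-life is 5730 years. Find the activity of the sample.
A = λN = 2.794e13 decays/year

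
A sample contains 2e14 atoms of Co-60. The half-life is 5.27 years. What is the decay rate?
A = λN = 2.631e13 decays/year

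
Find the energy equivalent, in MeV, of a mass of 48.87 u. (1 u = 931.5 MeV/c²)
E = mc² = 45520 MeV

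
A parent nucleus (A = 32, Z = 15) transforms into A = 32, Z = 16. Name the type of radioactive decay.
ΔA = 0, ΔZ = +1 ⇒ beta-minus decay (β⁻)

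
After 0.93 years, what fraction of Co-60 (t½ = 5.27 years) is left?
N/N₀ = (1/2)^(t/t½) = 0.8849 = 88.5%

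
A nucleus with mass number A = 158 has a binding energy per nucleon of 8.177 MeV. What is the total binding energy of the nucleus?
B.E. = 8.177 × 158 = 1292 MeV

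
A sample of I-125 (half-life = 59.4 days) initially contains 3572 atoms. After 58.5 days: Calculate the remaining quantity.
N = N₀(1/2)^(t/t½) = 1805 atoms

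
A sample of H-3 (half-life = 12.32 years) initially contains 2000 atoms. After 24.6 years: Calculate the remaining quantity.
N = N₀(1/2)^(t/t½) = 501.1 atoms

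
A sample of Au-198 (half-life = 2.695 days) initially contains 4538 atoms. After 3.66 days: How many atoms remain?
N = N₀(1/2)^(t/t½) = 1770 atoms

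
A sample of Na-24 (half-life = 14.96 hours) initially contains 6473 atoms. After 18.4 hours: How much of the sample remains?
N = N₀(1/2)^(t/t½) = 2760 atoms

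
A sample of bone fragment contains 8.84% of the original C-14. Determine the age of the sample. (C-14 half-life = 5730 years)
Age = t½ × log₂(1/ratio) = 20050 years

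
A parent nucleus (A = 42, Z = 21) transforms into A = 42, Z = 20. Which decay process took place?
ΔA = 0, ΔZ = -1 ⇒ beta-plus decay (β⁺) or electron capture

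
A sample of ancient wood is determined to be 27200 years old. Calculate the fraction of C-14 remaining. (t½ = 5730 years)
N/N₀ = (1/2)^(t/t½) = 0.03724 = 3.72%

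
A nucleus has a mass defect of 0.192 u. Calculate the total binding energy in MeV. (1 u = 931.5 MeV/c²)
B.E. = Δm × 931.5 = 178.8 MeV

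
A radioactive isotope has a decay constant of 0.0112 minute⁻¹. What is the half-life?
t½ = ln(2)/λ = 61.89 minutes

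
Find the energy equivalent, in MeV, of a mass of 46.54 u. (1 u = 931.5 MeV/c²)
E = mc² = 43350 MeV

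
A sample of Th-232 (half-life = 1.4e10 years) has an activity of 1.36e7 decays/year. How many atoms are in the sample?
N = A/λ = 2.747e17 atoms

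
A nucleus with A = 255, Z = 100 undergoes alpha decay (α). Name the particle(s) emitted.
α particle = ⁴₂He (2 protons + 2 neutrons)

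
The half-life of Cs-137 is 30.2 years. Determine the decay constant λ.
λ = ln(2)/t½ = 0.02295 year⁻¹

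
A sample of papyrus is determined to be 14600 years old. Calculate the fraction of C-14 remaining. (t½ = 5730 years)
N/N₀ = (1/2)^(t/t½) = 0.171 = 17.1%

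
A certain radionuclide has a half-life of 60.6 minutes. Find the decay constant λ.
λ = ln(2)/t½ = 0.01144 minute⁻¹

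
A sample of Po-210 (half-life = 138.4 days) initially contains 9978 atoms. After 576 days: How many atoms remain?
N = N₀(1/2)^(t/t½) = 557.4 atoms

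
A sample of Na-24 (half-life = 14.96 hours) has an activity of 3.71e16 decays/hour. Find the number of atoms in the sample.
N = A/λ = 8.007e17 atoms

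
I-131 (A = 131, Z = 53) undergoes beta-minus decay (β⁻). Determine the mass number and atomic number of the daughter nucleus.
Daughter: A = 131, Z = 54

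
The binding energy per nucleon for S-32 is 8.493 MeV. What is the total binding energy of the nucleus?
B.E. = 8.493 × 32 = 271.8 MeV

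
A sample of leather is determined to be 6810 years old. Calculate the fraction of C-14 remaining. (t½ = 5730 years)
N/N₀ = (1/2)^(t/t½) = 0.4388 = 43.9%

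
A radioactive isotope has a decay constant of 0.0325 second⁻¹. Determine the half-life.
t½ = ln(2)/λ = 21.33 seconds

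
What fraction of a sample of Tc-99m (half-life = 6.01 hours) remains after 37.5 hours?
N/N₀ = (1/2)^(t/t½) = 0.01323 = 1.32%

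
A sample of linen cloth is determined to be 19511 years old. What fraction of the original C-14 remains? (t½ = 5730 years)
N/N₀ = (1/2)^(t/t½) = 0.0944 = 9.44%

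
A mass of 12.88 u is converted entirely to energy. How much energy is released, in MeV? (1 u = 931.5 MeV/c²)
E = mc² = 12000 MeV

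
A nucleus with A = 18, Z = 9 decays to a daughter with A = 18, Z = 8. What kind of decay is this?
ΔA = 0, ΔZ = -1 ⇒ beta-plus decay (β⁺) or electron capture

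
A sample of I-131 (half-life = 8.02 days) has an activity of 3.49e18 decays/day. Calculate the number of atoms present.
N = A/λ = 4.038e19 atoms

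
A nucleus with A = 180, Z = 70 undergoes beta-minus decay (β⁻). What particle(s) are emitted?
β⁻: electron (e⁻) + antineutrino (ν̄ₑ)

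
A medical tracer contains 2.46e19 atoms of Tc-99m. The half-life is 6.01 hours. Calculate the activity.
A = λN = 2.837e18 decays/hour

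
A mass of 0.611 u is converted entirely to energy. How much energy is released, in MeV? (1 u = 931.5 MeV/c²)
E = mc² = 569.1 MeV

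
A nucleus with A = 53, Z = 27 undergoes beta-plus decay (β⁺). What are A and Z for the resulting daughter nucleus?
Daughter: A = 53, Z = 26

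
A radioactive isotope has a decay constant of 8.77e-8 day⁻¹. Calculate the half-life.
t½ = ln(2)/λ = 7.904e6 days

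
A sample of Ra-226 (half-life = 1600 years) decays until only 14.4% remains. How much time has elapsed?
t = t½ × log₂(N₀/N) = 4473 years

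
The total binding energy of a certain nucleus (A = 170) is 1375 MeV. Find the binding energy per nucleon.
B.E./A = 1375/170 = 8.088 MeV/nucleon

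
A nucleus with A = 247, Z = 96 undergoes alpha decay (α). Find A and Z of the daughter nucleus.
Daughter: A = 243, Z = 94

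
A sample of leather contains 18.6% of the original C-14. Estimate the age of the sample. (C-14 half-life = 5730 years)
Age = t½ × log₂(1/ratio) = 13900 years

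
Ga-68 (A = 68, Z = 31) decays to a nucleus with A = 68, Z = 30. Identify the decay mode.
ΔA = 0, ΔZ = -1 ⇒ beta-plus decay (β⁺) or electron capture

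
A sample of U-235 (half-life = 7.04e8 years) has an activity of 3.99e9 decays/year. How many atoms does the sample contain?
N = A/λ = 4.052e18 atoms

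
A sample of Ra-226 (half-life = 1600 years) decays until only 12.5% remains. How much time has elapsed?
t = t½ × log₂(N₀/N) = 4800 years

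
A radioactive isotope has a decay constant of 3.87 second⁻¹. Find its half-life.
t½ = ln(2)/λ = 0.1791 seconds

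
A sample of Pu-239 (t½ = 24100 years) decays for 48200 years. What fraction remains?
N/N₀ = (1/2)^(t/t½) = 0.25 = 25%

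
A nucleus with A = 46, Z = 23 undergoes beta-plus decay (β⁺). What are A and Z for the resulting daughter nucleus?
Daughter: A = 46, Z = 22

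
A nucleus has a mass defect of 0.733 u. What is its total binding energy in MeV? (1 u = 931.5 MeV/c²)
B.E. = Δm × 931.5 = 682.8 MeV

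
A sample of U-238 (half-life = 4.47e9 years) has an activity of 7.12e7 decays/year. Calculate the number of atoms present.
N = A/λ = 4.592e17 atoms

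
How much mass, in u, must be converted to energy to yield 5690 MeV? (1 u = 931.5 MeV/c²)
m = E/c² = 6.108 u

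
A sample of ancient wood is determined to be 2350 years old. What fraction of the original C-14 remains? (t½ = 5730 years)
N/N₀ = (1/2)^(t/t½) = 0.7526 = 75.3%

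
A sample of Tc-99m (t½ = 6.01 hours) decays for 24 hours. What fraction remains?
N/N₀ = (1/2)^(t/t½) = 0.06279 = 6.28%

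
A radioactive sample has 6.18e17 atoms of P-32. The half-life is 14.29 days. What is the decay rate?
A = λN = 2.998e16 decays/day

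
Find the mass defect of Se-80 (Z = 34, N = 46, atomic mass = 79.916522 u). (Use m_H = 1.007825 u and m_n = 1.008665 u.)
Δm = Z·m_H + N·m_n − M = 0.7481 u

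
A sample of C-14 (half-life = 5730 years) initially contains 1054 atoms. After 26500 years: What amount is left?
N = N₀(1/2)^(t/t½) = 42.72 atoms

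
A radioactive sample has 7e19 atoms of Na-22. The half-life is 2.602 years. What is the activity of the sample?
A = λN = 1.865e19 decays/year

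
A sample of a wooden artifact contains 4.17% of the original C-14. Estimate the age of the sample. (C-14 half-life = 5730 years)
Age = t½ × log₂(1/ratio) = 26270 years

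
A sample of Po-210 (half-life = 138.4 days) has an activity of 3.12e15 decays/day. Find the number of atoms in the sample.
N = A/λ = 6.23e17 atoms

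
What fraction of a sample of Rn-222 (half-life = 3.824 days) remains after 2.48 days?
N/N₀ = (1/2)^(t/t½) = 0.6379 = 63.8%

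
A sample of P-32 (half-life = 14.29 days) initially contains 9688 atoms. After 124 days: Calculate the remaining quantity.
N = N₀(1/2)^(t/t½) = 23.66 atoms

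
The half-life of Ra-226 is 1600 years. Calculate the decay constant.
λ = ln(2)/t½ = 4.332e-4 year⁻¹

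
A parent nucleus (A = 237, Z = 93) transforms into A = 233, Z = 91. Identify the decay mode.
ΔA = -4, ΔZ = -2 ⇒ alpha decay (α)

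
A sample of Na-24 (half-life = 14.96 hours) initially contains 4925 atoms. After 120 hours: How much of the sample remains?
N = N₀(1/2)^(t/t½) = 18.96 atoms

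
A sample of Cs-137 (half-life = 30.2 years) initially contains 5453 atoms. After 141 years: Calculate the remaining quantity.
N = N₀(1/2)^(t/t½) = 214.4 atoms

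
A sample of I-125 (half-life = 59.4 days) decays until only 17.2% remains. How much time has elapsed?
t = t½ × log₂(N₀/N) = 150.8 days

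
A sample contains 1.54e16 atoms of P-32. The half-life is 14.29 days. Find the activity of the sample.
A = λN = 7.47e14 decays/day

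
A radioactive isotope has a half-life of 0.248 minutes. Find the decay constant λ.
λ = ln(2)/t½ = 2.795 minute⁻¹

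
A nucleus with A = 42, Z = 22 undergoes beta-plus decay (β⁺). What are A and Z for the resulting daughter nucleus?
Daughter: A = 42, Z = 21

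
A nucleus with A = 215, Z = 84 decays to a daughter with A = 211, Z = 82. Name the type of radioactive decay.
ΔA = -4, ΔZ = -2 ⇒ alpha decay (α)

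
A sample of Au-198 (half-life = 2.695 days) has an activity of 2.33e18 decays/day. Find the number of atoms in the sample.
N = A/λ = 9.059e18 atoms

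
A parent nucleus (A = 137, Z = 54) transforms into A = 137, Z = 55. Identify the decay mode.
ΔA = 0, ΔZ = +1 ⇒ beta-minus decay (β⁻)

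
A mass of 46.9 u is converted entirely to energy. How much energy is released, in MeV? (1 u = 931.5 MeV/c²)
E = mc² = 43690 MeV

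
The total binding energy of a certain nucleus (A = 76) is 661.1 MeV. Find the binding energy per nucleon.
B.E./A = 661.1/76 = 8.699 MeV/nucleon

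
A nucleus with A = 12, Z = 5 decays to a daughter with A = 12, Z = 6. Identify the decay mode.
ΔA = 0, ΔZ = +1 ⇒ beta-minus decay (β⁻)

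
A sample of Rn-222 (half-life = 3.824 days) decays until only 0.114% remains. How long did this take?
t = t½ × log₂(N₀/N) = 37.39 days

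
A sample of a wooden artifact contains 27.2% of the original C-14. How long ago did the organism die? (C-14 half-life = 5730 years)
Age = t½ × log₂(1/ratio) = 10760 years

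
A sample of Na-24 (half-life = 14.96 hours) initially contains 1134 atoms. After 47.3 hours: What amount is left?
N = N₀(1/2)^(t/t½) = 126.7 atoms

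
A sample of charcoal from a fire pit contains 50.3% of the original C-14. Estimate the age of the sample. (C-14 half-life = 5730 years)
Age = t½ × log₂(1/ratio) = 5681 years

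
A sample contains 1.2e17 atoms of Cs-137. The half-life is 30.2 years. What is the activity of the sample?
A = λN = 2.754e15 decays/year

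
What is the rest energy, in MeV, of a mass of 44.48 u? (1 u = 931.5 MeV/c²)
E = mc² = 41430 MeV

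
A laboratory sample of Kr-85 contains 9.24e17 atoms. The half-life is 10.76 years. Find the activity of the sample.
A = λN = 5.952e16 decays/year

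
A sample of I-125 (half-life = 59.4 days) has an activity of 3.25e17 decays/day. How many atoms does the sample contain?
N = A/λ = 2.785e19 atoms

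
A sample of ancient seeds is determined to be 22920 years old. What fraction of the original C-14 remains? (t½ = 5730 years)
N/N₀ = (1/2)^(t/t½) = 0.0625 = 6.25%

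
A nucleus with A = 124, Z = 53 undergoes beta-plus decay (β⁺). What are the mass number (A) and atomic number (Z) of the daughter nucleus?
Daughter: A = 124, Z = 52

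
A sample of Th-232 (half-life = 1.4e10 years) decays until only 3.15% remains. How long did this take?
t = t½ × log₂(N₀/N) = 6.984e10 years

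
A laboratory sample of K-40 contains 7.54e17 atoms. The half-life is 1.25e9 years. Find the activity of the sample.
A = λN = 4.181e8 decays/year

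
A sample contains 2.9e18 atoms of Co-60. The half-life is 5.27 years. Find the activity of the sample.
A = λN = 3.814e17 decays/year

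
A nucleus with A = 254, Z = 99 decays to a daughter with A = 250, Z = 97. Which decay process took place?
ΔA = -4, ΔZ = -2 ⇒ alpha decay (α)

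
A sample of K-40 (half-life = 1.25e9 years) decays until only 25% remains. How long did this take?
t = t½ × log₂(N₀/N) = 2.5e9 years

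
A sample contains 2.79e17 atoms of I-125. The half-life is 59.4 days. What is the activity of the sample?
A = λN = 3.256e15 decays/day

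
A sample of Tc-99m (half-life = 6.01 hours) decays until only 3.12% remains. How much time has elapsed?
t = t½ × log₂(N₀/N) = 30.06 hours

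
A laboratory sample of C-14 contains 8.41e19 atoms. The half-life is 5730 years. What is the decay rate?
A = λN = 1.017e16 decays/year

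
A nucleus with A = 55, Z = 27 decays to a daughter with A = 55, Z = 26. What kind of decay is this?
ΔA = 0, ΔZ = -1 ⇒ beta-plus decay (β⁺) or electron capture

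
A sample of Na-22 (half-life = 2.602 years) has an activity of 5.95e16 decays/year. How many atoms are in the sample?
N = A/λ = 2.234e17 atoms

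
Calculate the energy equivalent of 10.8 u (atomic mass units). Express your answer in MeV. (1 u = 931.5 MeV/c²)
E = mc² = 10060 MeV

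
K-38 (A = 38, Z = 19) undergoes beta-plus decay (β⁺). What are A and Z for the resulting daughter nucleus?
Daughter: A = 38, Z = 18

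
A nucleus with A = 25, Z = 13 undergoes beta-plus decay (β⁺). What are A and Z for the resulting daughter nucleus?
Daughter: A = 25, Z = 12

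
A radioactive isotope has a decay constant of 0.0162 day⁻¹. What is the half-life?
t½ = ln(2)/λ = 42.79 days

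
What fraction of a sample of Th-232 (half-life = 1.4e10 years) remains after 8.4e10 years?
N/N₀ = (1/2)^(t/t½) = 0.01562 = 1.56%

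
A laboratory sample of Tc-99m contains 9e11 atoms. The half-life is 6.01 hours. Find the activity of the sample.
A = λN = 1.038e11 decays/hour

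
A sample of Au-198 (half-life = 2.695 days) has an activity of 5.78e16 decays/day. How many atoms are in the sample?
N = A/λ = 2.247e17 atoms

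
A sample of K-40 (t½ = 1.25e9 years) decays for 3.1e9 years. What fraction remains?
N/N₀ = (1/2)^(t/t½) = 0.1792 = 17.9%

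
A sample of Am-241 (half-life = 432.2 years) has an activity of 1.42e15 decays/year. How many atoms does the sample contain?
N = A/λ = 8.854e17 atoms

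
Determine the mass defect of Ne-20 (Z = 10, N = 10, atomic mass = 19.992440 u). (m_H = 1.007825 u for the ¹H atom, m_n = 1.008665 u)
Δm = Z·m_H + N·m_n − M = 0.1725 u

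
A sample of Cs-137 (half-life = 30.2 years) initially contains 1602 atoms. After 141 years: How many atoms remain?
N = N₀(1/2)^(t/t½) = 62.98 atoms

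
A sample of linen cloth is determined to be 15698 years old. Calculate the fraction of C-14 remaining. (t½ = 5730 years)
N/N₀ = (1/2)^(t/t½) = 0.1497 = 15%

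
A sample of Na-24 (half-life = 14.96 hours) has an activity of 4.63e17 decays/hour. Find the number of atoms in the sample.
N = A/λ = 9.993e18 atoms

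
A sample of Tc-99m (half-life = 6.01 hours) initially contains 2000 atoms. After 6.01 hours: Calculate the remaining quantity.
N = N₀(1/2)^(t/t½) = 1000 atoms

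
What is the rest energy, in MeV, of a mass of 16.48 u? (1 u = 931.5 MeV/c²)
E = mc² = 15350 MeV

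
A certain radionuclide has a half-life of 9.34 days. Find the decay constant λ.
λ = ln(2)/t½ = 0.07421 day⁻¹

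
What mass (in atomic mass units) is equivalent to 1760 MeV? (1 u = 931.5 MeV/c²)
m = E/c² = 1.889 u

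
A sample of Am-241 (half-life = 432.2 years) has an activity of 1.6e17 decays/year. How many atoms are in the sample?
N = A/λ = 9.977e19 atoms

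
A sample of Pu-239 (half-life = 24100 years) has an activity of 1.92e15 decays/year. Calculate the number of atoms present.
N = A/λ = 6.676e19 atoms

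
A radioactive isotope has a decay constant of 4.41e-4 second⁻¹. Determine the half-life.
t½ = ln(2)/λ = 1572 seconds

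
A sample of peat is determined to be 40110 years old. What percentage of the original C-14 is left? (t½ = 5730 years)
N/N₀ = (1/2)^(t/t½) = 0.007812 = 0.781%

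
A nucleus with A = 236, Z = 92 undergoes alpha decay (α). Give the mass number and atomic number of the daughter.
Daughter: A = 232, Z = 90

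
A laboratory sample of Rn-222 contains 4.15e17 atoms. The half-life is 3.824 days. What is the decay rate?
A = λN = 7.522e16 decays/day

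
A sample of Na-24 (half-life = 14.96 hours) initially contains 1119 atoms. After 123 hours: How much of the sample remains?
N = N₀(1/2)^(t/t½) = 3.748 atoms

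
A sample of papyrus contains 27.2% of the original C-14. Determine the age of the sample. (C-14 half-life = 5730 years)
Age = t½ × log₂(1/ratio) = 10760 years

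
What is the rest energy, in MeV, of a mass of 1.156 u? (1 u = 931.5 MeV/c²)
E = mc² = 1077 MeV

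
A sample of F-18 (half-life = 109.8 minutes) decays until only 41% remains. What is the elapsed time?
t = t½ × log₂(N₀/N) = 141.2 minutes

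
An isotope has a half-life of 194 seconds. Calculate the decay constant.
λ = ln(2)/t½ = 0.003573 second⁻¹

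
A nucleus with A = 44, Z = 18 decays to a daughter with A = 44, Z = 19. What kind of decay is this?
ΔA = 0, ΔZ = +1 ⇒ beta-minus decay (β⁻)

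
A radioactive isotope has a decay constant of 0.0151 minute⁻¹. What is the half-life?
t½ = ln(2)/λ = 45.9 minutes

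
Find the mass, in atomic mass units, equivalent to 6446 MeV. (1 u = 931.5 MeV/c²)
m = E/c² = 6.92 u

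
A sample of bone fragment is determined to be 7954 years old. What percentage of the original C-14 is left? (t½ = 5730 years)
N/N₀ = (1/2)^(t/t½) = 0.3821 = 38.2%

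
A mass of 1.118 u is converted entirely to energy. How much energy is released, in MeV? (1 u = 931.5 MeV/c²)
E = mc² = 1041 MeV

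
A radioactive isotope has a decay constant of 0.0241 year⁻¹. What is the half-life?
t½ = ln(2)/λ = 28.76 years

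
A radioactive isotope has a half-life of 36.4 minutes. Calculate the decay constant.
λ = ln(2)/t½ = 0.01904 minute⁻¹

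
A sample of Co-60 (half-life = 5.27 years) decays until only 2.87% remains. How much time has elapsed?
t = t½ × log₂(N₀/N) = 27 years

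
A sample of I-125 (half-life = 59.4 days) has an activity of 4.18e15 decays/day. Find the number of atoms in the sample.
N = A/λ = 3.582e17 atoms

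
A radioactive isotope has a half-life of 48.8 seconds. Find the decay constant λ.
λ = ln(2)/t½ = 0.0142 second⁻¹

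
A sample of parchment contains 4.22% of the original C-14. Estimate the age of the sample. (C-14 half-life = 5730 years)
Age = t½ × log₂(1/ratio) = 26170 years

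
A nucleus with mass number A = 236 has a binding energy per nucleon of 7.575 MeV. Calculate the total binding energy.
B.E. = 7.575 × 236 = 1788 MeV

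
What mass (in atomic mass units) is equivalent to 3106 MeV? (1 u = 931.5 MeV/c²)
m = E/c² = 3.334 u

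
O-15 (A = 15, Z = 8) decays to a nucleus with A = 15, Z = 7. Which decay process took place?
ΔA = 0, ΔZ = -1 ⇒ beta-plus decay (β⁺) or electron capture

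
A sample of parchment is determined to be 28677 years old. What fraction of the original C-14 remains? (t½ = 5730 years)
N/N₀ = (1/2)^(t/t½) = 0.03115 = 3.11%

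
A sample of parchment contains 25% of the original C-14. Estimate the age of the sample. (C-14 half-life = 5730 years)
Age = t½ × log₂(1/ratio) = 11460 years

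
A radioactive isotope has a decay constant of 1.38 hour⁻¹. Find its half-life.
t½ = ln(2)/λ = 0.5023 hours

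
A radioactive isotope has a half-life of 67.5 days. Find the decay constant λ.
λ = ln(2)/t½ = 0.01027 day⁻¹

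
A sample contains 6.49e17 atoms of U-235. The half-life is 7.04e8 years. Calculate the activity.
A = λN = 6.39e8 decays/year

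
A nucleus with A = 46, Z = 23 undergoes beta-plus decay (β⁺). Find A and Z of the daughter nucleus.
Daughter: A = 46, Z = 22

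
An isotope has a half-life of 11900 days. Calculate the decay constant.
λ = ln(2)/t½ = 5.825e-5 day⁻¹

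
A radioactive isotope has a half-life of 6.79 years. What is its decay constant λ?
λ = ln(2)/t½ = 0.1021 year⁻¹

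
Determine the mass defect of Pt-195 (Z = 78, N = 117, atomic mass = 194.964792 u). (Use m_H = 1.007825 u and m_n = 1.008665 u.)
Δm = Z·m_H + N·m_n − M = 1.659 u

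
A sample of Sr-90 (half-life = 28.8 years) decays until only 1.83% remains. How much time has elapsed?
t = t½ × log₂(N₀/N) = 166.2 years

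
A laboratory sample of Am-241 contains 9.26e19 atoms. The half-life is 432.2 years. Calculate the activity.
A = λN = 1.485e17 decays/year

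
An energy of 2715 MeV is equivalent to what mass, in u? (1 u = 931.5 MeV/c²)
m = E/c² = 2.915 u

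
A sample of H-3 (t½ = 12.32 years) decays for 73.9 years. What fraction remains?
N/N₀ = (1/2)^(t/t½) = 0.01564 = 1.56%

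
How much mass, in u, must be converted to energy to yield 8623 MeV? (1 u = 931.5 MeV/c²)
m = E/c² = 9.257 u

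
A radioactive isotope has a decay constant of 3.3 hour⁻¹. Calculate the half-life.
t½ = ln(2)/λ = 0.21 hours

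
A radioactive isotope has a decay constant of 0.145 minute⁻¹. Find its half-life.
t½ = ln(2)/λ = 4.78 minutes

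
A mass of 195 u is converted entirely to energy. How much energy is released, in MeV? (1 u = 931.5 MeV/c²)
E = mc² = 1.816e5 MeV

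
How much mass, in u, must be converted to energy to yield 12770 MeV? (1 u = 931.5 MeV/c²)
m = E/c² = 13.71 u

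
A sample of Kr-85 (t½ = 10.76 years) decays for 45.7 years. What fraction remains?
N/N₀ = (1/2)^(t/t½) = 0.05266 = 5.27%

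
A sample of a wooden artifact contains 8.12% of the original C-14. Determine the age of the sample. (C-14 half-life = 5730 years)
Age = t½ × log₂(1/ratio) = 20760 years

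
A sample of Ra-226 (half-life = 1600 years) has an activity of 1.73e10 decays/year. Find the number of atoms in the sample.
N = A/λ = 3.993e13 atoms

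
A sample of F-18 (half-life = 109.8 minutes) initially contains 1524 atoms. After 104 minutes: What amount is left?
N = N₀(1/2)^(t/t½) = 790.4 atoms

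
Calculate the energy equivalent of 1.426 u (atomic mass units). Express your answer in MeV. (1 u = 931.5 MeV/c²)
E = mc² = 1328 MeV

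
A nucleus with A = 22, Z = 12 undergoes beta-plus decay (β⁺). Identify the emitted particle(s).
β⁺: positron (e⁺) + neutrino (νₑ)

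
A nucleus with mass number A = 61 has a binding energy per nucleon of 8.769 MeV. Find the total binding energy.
B.E. = 8.769 × 61 = 534.9 MeV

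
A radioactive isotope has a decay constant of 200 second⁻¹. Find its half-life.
t½ = ln(2)/λ = 0.003466 seconds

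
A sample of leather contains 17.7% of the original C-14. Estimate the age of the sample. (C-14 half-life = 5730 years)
Age = t½ × log₂(1/ratio) = 14310 years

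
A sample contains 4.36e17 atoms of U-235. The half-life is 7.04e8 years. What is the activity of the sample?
A = λN = 4.293e8 decays/year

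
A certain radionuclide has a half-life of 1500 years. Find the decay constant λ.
λ = ln(2)/t½ = 4.621e-4 year⁻¹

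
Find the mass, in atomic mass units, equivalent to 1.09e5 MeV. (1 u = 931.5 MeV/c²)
m = E/c² = 117 u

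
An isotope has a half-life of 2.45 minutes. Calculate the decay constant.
λ = ln(2)/t½ = 0.2829 minute⁻¹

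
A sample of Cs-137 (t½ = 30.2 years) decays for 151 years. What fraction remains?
N/N₀ = (1/2)^(t/t½) = 0.03125 = 3.12%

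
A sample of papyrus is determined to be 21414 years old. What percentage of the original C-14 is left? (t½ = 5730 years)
N/N₀ = (1/2)^(t/t½) = 0.07499 = 7.5%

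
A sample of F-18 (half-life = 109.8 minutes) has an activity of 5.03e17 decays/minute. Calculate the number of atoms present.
N = A/λ = 7.968e19 atoms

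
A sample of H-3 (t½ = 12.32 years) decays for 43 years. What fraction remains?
N/N₀ = (1/2)^(t/t½) = 0.08899 = 8.9%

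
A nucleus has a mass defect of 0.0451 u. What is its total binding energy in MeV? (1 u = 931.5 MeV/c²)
B.E. = Δm × 931.5 = 42.01 MeV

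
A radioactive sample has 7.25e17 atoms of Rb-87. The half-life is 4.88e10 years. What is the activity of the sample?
A = λN = 1.03e7 decays/year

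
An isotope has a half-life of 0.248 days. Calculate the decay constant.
λ = ln(2)/t½ = 2.795 day⁻¹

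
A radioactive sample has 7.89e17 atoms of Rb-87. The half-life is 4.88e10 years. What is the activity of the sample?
A = λN = 1.121e7 decays/year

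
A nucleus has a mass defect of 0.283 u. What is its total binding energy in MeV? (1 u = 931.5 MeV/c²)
B.E. = Δm × 931.5 = 263.6 MeV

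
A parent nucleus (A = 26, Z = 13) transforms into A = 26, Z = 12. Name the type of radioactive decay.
ΔA = 0, ΔZ = -1 ⇒ beta-plus decay (β⁺) or electron capture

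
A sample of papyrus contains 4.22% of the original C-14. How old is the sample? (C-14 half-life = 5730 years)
Age = t½ × log₂(1/ratio) = 26170 years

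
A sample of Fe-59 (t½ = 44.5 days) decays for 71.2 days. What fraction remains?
N/N₀ = (1/2)^(t/t½) = 0.3299 = 33%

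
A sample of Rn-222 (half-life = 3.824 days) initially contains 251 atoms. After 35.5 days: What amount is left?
N = N₀(1/2)^(t/t½) = 0.4028 atoms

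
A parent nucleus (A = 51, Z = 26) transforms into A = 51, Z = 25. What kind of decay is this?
ΔA = 0, ΔZ = -1 ⇒ beta-plus decay (β⁺) or electron capture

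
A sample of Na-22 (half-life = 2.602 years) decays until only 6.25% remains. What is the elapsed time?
t = t½ × log₂(N₀/N) = 10.41 years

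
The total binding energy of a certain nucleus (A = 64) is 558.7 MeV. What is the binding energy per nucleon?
B.E./A = 558.7/64 = 8.73 MeV/nucleon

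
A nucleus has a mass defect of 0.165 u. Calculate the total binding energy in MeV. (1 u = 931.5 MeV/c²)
B.E. = Δm × 931.5 = 153.7 MeV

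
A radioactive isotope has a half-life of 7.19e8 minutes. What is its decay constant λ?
λ = ln(2)/t½ = 9.64e-10 minute⁻¹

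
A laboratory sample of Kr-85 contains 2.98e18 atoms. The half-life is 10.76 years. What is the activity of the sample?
A = λN = 1.92e17 decays/year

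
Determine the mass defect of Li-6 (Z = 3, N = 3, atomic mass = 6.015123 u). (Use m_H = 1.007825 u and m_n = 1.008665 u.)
Δm = Z·m_H + N·m_n − M = 0.03435 u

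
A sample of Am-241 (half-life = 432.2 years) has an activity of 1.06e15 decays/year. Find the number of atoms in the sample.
N = A/λ = 6.609e17 atoms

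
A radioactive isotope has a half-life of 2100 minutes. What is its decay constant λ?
λ = ln(2)/t½ = 3.301e-4 minute⁻¹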